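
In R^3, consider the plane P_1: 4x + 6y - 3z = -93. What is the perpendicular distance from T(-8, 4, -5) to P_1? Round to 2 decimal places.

12.80

n·T − d = (4)·(-8) + (6)·(4) + (-3)·(-5) − (-93) = 100; |n| = √61.
Distance = |100| / √61 = 100/√61 ≈ 12.80.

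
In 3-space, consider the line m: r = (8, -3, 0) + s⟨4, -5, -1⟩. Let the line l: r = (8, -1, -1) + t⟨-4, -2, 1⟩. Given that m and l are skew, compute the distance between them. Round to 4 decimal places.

0.9701

Common perpendicular direction n = (4, -5, -1) × (-4, -2, 1) = (-7, 0, -28).
With w = (8, -1, -1) − (8, -3, 0) = (0, 2, -1), w · n = 28.
Distance = |w · n| / |n| = |28| / √833 ≈ 0.9701.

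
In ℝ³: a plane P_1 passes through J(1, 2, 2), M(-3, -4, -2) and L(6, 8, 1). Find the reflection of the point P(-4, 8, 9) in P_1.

(6, 0, 11)

JM = (-4, -6, -4), JL = (5, 6, -1); a normal to P_1 is JM × JL = (30, -24, 6).
Using J: P_1 has equation 30x - 24y + 6z = -6.
λ = (n·P − d)/|n|² = (-258 − (-6))/1512 = -1/6.
Reflection = P − 2λn = (-4, 8, 9) − (-1/3)·(30, -24, 6) = (6, 0, 11).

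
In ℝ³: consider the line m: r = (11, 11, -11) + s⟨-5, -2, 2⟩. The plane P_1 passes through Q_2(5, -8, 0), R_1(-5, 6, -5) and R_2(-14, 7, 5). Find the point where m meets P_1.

Q_2R_1 = (-10, 14, -5), Q_2R_2 = (-19, 15, 5); a normal to P_1 is Q_2R_1 × Q_2R_2 = (145, 145, 116).
Using Q_2: P_1 has equation 145x + 145y + 116z = -435.
Substitute r = (11, 11, -11) + t(-5, -2, 2) into the plane: 1914 + (-783)t = -435, so t = 3.
Intersection: (11, 11, -11) + 3·(-5, -2, 2) = (-4, 5, -5).

(-4, 5, -5)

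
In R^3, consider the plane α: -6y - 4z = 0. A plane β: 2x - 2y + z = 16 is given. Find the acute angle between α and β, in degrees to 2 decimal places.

68.30

cos θ = |n₁·n₂| / (|n₁||n₂|) = |8| / (√52 · √9).
θ = arccos(0.36980) ≈ 68.30°.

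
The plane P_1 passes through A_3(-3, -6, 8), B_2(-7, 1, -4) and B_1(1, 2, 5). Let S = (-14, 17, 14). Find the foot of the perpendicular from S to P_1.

(1, 5, 2)

A_3B_2 = (-4, 7, -12), A_3B_1 = (4, 8, -3); a normal to P_1 is A_3B_2 × A_3B_1 = (75, -60, -60).
Using A_3: P_1 has equation 75x - 60y - 60z = -345.
Foot = S − λn with λ = (n·S − d)/|n|² = (-2910 − (-345))/12825 = -1/5.
Foot = (-14, 17, 14) − (-1/5)·(75, -60, -60) = (1, 5, 2).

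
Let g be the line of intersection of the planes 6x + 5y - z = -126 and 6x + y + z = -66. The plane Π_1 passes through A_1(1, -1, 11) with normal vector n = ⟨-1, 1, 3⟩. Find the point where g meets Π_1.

(-11, -10, 10)

Direction of g: (6, 5, -1) × (6, 1, 1) = (6, -12, -24).
A point on g: solving the two plane equations with x = -12 gives (-12, -8, 14).
Π_1: n·r = n·A_1 gives -x + y + 3z = 31.
Substitute r = (-12, -8, 14) + t(6, -12, -24) into the plane: 46 + (-90)t = 31, so t = 1/6.
Intersection: (-12, -8, 14) + (1/6)·(6, -12, -24) = (-11, -10, 10).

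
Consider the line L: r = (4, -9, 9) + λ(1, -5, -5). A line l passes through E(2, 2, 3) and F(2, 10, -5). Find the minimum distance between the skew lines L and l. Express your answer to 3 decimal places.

A direction vector for l is F − E = (0, 8, -8).
Common perpendicular direction n = (1, -5, -5) × (0, 8, -8) = (80, 8, 8).
With w = (2, 2, 3) − (4, -9, 9) = (-2, 11, -6), w · n = -120.
Distance = |w · n| / |n| = |-120| / √6528 ≈ 1.485.

1.485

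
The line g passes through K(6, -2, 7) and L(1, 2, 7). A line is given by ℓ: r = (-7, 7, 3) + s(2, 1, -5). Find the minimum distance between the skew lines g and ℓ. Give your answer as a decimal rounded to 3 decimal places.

A direction vector for g is L − K = (-5, 4, 0).
Common perpendicular direction n = (-5, 4, 0) × (2, 1, -5) = (-20, -25, -13).
With w = (-7, 7, 3) − (6, -2, 7) = (-13, 9, -4), w · n = 87.
Distance = |w · n| / |n| = |87| / √1194 ≈ 2.518.

2.518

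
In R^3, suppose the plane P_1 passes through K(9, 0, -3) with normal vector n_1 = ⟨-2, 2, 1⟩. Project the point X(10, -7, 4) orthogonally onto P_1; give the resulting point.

(8, -5, 5)

P_1: n_1·r = n_1·K gives -2x + 2y + z = -21.
Foot = X − λn with λ = (n·X − d)/|n|² = (-30 − (-21))/9 = -1.
Foot = (10, -7, 4) − (-1)·(-2, 2, 1) = (8, -5, 5).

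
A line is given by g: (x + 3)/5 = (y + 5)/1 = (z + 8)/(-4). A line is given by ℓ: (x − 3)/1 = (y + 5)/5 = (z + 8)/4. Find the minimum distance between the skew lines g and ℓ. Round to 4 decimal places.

3.4641

g has direction (5, 1, -4) through (-3, -5, -8).
ℓ has direction (1, 5, 4) through (3, -5, -8).
Common perpendicular direction n = (5, 1, -4) × (1, 5, 4) = (24, -24, 24).
With w = (3, -5, -8) − (-3, -5, -8) = (6, 0, 0), w · n = 144.
Distance = |w · n| / |n| = |144| / √1728 ≈ 3.4641.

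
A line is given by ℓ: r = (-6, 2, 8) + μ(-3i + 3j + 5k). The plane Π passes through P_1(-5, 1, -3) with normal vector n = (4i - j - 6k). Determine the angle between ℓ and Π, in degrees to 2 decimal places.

Π: n·r = n·P_1 gives 4x - y - 6z = -3.
sin θ = |n·v| / (|n||v|) = |-45| / (√53 · √43) = 0.94263.
θ ≈ 70.50°.

70.50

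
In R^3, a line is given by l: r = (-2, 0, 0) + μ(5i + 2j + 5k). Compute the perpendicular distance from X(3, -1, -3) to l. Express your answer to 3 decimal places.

5.815

Taking (-2, 0, 0) on l with direction v = (5, 2, 5): w = X − (-2, 0, 0) = (5, -1, -3), and w × v = (1, -40, 15).
Distance = |w × v| / |v| = √1826 / √54 ≈ 5.815.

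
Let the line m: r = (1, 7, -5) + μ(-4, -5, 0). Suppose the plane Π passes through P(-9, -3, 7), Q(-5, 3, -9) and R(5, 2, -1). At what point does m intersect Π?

(-3, 2, -5)

PQ = (4, 6, -16), PR = (14, 5, -8); a normal to Π is PQ × PR = (32, -192, -64).
Using P: Π has equation 32x - 192y - 64z = -160.
Substitute r = (1, 7, -5) + t(-4, -5, 0) into the plane: -992 + 832t = -160, so t = 1.
Intersection: (1, 7, -5) + 1·(-4, -5, 0) = (-3, 2, -5).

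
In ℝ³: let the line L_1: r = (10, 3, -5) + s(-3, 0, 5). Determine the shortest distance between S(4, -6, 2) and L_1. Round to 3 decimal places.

Taking (10, 3, -5) on L_1 with direction v = (-3, 0, 5): w = S − (10, 3, -5) = (-6, -9, 7), and w × v = (-45, 9, -27).
Distance = |w × v| / |v| = √2835 / √34 ≈ 9.131.

9.131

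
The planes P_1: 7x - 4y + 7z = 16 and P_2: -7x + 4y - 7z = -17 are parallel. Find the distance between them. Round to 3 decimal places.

0.094

Rescale P_2 by 1/(-1): 7x - 4y + 7z = 17. Then distance = |16 − 17| / √114 ≈ 0.094.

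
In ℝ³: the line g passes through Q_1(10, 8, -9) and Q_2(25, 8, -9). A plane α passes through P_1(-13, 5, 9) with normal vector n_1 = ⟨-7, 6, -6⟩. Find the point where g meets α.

(5, 8, -9)

A direction vector for g is Q_2 − Q_1 = (15, 0, 0).
α: n_1·r = n_1·P_1 gives -7x + 6y - 6z = 67.
Substitute r = (10, 8, -9) + t(15, 0, 0) into the plane: 32 + (-105)t = 67, so t = -1/3.
Intersection: (10, 8, -9) + (-1/3)·(15, 0, 0) = (5, 8, -9).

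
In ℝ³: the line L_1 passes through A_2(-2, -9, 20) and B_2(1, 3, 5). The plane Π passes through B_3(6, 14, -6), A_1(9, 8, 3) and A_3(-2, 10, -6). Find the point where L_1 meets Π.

A direction vector for L_1 is B_2 − A_2 = (3, 12, -15).
B_3A_1 = (3, -6, 9), B_3A_3 = (-8, -4, 0); a normal to Π is B_3A_1 × B_3A_3 = (36, -72, -60).
Using B_3: Π has equation 36x - 72y - 60z = -432.
Substitute r = (-2, -9, 20) + t(3, 12, -15) into the plane: -624 + 144t = -432, so t = 4/3.
Intersection: (-2, -9, 20) + (4/3)·(3, 12, -15) = (2, 7, 0).

(2, 7, 0)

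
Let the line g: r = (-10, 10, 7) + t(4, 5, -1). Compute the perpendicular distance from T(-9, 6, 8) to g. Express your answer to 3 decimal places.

Taking (-10, 10, 7) on g with direction v = (4, 5, -1): w = T − (-10, 10, 7) = (1, -4, 1), and w × v = (-1, 5, 21).
Distance = |w × v| / |v| = √467 / √42 ≈ 3.335.

3.335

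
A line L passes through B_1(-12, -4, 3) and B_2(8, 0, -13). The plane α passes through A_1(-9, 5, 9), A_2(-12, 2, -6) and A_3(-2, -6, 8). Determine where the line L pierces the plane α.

(-7, -3, -1)

A direction vector for L is B_2 − B_1 = (20, 4, -16).
A_1A_2 = (-3, -3, -15), A_1A_3 = (7, -11, -1); a normal to α is A_1A_2 × A_1A_3 = (-162, -108, 54).
Using A_1: α has equation -162x - 108y + 54z = 1404.
Substitute r = (-12, -4, 3) + t(20, 4, -16) into the plane: 2538 + (-4536)t = 1404, so t = 1/4.
Intersection: (-12, -4, 3) + (1/4)·(20, 4, -16) = (-7, -3, -1).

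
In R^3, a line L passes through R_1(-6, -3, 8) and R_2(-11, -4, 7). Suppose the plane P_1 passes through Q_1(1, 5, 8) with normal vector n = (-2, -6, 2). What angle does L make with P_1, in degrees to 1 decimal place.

A direction vector for L is R_2 − R_1 = (-5, -1, -1).
P_1: n·r = n·Q_1 gives -2x - 6y + 2z = -16.
sin θ = |n·v| / (|n||v|) = |14| / (√44 · √27) = 0.40618.
θ ≈ 24.0°.

24.0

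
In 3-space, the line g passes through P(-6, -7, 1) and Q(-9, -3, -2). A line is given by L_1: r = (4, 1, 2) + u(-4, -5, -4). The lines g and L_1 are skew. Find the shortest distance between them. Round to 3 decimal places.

6.364

A direction vector for g is Q − P = (-3, 4, -3).
Common perpendicular direction n = (-3, 4, -3) × (-4, -5, -4) = (-31, 0, 31).
With w = (4, 1, 2) − (-6, -7, 1) = (10, 8, 1), w · n = -279.
Distance = |w · n| / |n| = |-279| / √1922 ≈ 6.364.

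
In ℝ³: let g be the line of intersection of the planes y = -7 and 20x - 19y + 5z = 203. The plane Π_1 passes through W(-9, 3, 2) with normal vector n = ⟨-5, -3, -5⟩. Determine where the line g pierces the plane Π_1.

Direction of g: (0, 1, 0) × (20, -19, 5) = (5, 0, -20).
A point on g: solving the two plane equations with x = 7 gives (7, -7, -14).
Π_1: n·r = n·W gives -5x - 3y - 5z = 26.
Substitute r = (7, -7, -14) + t(5, 0, -20) into the plane: 56 + 75t = 26, so t = -2/5.
Intersection: (7, -7, -14) + (-2/5)·(5, 0, -20) = (5, -7, -6).

(5, -7, -6)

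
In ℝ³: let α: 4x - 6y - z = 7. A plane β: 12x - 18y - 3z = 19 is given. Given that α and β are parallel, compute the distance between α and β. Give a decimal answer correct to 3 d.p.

0.092

Rescale β by 1/3: 4x - 6y - z = 19/3. Then distance = |7 − (19/3)| / √53 ≈ 0.092.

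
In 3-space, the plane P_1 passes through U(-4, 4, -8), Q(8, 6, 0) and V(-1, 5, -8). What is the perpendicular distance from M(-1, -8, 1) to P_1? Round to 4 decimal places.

9.9231

UQ = (12, 2, 8), UV = (3, 1, 0); a normal to P_1 is UQ × UV = (-8, 24, 6).
Using U: P_1 has equation -8x + 24y + 6z = 80.
n·M − d = (-8)·(-1) + (24)·(-8) + (6)·(1) − 80 = -258; |n| = √676.
Distance = |-258| / √676 = 258/√676 ≈ 9.9231.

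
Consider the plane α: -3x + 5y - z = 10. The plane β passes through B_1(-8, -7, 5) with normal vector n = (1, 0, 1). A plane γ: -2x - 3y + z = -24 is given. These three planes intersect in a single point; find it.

(4, 3, -7)

β: n·r = n·B_1 gives x + z = -3.
Solving the 3×3 linear system -3x + 5y - z = 10, x + z = -3, -2x - 3y + z = -24 (e.g. by elimination or Cramer's rule, determinant = -21) gives (4, 3, -7).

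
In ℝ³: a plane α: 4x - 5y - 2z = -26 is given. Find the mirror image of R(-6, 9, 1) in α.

λ = (n·R − d)/|n|² = (-71 − (-26))/45 = -1.
Reflection = R − 2λn = (-6, 9, 1) − (-2)·(4, -5, -2) = (2, -1, -3).

(2, -1, -3)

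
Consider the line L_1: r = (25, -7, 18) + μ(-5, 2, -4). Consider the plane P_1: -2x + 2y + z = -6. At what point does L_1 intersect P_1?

Substitute r = (25, -7, 18) + t(-5, 2, -4) into the plane: -46 + 10t = -6, so t = 4.
Intersection: (25, -7, 18) + 4·(-5, 2, -4) = (5, 1, 2).

(5, 1, 2)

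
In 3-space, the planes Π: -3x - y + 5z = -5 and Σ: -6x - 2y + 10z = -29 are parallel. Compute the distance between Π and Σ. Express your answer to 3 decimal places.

1.606

Rescale Σ by 1/2: -3x - y + 5z = -29/2. Then distance = |-5 − (-29/2)| / √35 ≈ 1.606.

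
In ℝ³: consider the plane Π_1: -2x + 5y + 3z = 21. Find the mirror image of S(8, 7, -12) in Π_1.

(4, 17, -6)

λ = (n·S − d)/|n|² = (-17 − 21)/38 = -1.
Reflection = S − 2λn = (8, 7, -12) − (-2)·(-2, 5, 3) = (4, 17, -6).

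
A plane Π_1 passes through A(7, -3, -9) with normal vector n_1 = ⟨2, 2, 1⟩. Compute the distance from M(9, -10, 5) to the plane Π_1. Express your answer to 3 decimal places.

Π_1: n_1·r = n_1·A gives 2x + 2y + z = -1.
n·M − d = (2)·(9) + (2)·(-10) + (1)·(5) − (-1) = 4; |n| = √9.
Distance = |4| / √9 = 4/√9 ≈ 1.333.

1.333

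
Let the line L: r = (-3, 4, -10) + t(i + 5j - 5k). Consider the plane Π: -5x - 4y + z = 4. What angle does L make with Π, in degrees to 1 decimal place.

40.4

sin θ = |n·v| / (|n||v|) = |-30| / (√42 · √51) = 0.64820.
θ ≈ 40.4°.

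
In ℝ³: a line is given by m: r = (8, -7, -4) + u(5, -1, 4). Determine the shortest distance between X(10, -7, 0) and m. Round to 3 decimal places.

1.976

Taking (8, -7, -4) on m with direction v = (5, -1, 4): w = X − (8, -7, -4) = (2, 0, 4), and w × v = (4, 12, -2).
Distance = |w × v| / |v| = √164 / √42 ≈ 1.976.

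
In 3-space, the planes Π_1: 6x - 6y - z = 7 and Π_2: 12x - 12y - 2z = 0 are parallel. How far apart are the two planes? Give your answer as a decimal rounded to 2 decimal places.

0.82

Rescale Π_2 by 1/2: 6x - 6y - z = 0. Then distance = |7 − 0| / √73 ≈ 0.82.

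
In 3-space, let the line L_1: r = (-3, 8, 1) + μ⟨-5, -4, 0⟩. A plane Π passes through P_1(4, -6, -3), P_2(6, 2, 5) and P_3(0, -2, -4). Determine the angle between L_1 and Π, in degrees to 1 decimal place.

P_1P_2 = (2, 8, 8), P_1P_3 = (-4, 4, -1); a normal to Π is P_1P_2 × P_1P_3 = (-40, -30, 40).
Using P_1: Π has equation -40x - 30y + 40z = -100.
sin θ = |n·v| / (|n||v|) = |320| / (√4100 · √41) = 0.78049.
θ ≈ 51.3°.

51.3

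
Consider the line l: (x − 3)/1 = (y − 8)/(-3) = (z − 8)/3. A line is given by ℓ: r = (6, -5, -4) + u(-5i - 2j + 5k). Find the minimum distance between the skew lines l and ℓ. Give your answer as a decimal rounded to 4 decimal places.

15.7484

l has direction (1, -3, 3) through (3, 8, 8).
Common perpendicular direction n = (1, -3, 3) × (-5, -2, 5) = (-9, -20, -17).
With w = (6, -5, -4) − (3, 8, 8) = (3, -13, -12), w · n = 437.
Distance = |w · n| / |n| = |437| / √770 ≈ 15.7484.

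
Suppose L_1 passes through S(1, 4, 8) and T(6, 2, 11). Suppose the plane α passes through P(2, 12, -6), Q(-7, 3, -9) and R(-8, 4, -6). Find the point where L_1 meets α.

A direction vector for L_1 is T − S = (5, -2, 3).
PQ = (-9, -9, -3), PR = (-10, -8, 0); a normal to α is PQ × PR = (-24, 30, -18).
Using P: α has equation -24x + 30y - 18z = 420.
Substitute r = (1, 4, 8) + t(5, -2, 3) into the plane: -48 + (-234)t = 420, so t = -2.
Intersection: (1, 4, 8) + (-2)·(5, -2, 3) = (-9, 8, 2).

(-9, 8, 2)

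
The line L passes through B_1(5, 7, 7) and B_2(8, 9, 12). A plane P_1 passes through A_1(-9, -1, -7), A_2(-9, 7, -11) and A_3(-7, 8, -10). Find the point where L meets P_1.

A direction vector for L is B_2 − B_1 = (3, 2, 5).
A_1A_2 = (0, 8, -4), A_1A_3 = (2, 9, -3); a normal to P_1 is A_1A_2 × A_1A_3 = (12, -8, -16).
Using A_1: P_1 has equation 12x - 8y - 16z = 12.
Substitute r = (5, 7, 7) + t(3, 2, 5) into the plane: -108 + (-60)t = 12, so t = -2.
Intersection: (5, 7, 7) + (-2)·(3, 2, 5) = (-1, 3, -3).

(-1, 3, -3)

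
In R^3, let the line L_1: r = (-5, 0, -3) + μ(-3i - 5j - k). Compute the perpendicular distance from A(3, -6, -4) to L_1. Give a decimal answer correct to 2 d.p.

9.98

Taking (-5, 0, -3) on L_1 with direction v = (-3, -5, -1): w = A − (-5, 0, -3) = (8, -6, -1), and w × v = (1, 11, -58).
Distance = |w × v| / |v| = √3486 / √35 ≈ 9.98.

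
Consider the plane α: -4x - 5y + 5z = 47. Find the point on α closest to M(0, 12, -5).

(-8, 2, 5)

Foot = M − λn with λ = (n·M − d)/|n|² = (-85 − 47)/66 = -2.
Foot = (0, 12, -5) − (-2)·(-4, -5, 5) = (-8, 2, 5).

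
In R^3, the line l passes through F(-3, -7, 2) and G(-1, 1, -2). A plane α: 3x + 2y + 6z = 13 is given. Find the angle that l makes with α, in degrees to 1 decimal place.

1.8

A direction vector for l is G − F = (2, 8, -4).
sin θ = |n·v| / (|n||v|) = |-2| / (√49 · √84) = 0.03117.
θ ≈ 1.8°.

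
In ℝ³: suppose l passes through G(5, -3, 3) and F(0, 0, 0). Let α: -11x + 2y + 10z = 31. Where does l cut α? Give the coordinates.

A direction vector for l is F − G = (-5, 3, -3).
Substitute r = (5, -3, 3) + t(-5, 3, -3) into the plane: -31 + 31t = 31, so t = 2.
Intersection: (5, -3, 3) + 2·(-5, 3, -3) = (-5, 3, -3).

(-5, 3, -3)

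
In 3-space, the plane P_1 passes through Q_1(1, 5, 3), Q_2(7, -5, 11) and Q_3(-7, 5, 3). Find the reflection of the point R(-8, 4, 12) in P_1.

Q_1Q_2 = (6, -10, 8), Q_1Q_3 = (-8, 0, 0); a normal to P_1 is Q_1Q_2 × Q_1Q_3 = (0, -64, -80).
Using Q_1: P_1 has equation -64y - 80z = -560.
λ = (n·R − d)/|n|² = (-1216 − (-560))/10496 = -1/16.
Reflection = R − 2λn = (-8, 4, 12) − (-1/8)·(0, -64, -80) = (-8, -4, 2).

(-8, -4, 2)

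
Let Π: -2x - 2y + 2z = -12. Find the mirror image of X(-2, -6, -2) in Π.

λ = (n·X − d)/|n|² = (12 − (-12))/12 = 2.
Reflection = X − 2λn = (-2, -6, -2) − 4·(-2, -2, 2) = (6, 2, -10).

(6, 2, -10)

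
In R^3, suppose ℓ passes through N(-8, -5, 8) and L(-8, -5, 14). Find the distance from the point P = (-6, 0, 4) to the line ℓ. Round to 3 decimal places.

5.385

A direction vector for ℓ is L − N = (0, 0, 6).
Taking (-8, -5, 8) on ℓ with direction v = (0, 0, 6): w = P − (-8, -5, 8) = (2, 5, -4), and w × v = (30, -12, 0).
Distance = |w × v| / |v| = √1044 / √36 ≈ 5.385.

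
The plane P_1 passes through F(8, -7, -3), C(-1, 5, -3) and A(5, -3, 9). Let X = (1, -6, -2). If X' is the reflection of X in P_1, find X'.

FC = (-9, 12, 0), FA = (-3, 4, 12); a normal to P_1 is FC × FA = (144, 108, 0).
Using F: P_1 has equation 144x + 108y = 396.
λ = (n·X − d)/|n|² = (-504 − 396)/32400 = -1/36.
Reflection = X − 2λn = (1, -6, -2) − (-1/18)·(144, 108, 0) = (9, 0, -2).

(9, 0, -2)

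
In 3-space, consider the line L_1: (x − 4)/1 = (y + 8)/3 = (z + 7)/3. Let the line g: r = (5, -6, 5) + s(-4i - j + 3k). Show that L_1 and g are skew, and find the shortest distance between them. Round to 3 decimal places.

5.150

L_1 has direction (1, 3, 3) through (4, -8, -7).
Common perpendicular direction n = (1, 3, 3) × (-4, -1, 3) = (12, -15, 11).
With w = (5, -6, 5) − (4, -8, -7) = (1, 2, 12), w · n = 114.
Since n ≠ 0 the lines are not parallel, and w · n = 114 ≠ 0 so they do not intersect; hence they are skew.
Distance = |w · n| / |n| = |114| / √490 ≈ 5.150.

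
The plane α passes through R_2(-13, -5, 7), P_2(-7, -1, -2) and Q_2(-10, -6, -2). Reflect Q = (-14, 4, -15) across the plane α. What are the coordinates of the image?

R_2P_2 = (6, 4, -9), R_2Q_2 = (3, -1, -9); a normal to α is R_2P_2 × R_2Q_2 = (-45, 27, -18).
Using R_2: α has equation -45x + 27y - 18z = 324.
λ = (n·Q − d)/|n|² = (1008 − 324)/3078 = 2/9.
Reflection = Q − 2λn = (-14, 4, -15) − (4/9)·(-45, 27, -18) = (6, -8, -7).

(6, -8, -7)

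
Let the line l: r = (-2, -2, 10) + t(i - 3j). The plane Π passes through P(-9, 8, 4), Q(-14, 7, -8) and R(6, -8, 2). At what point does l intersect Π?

(-5, 7, 10)

PQ = (-5, -1, -12), PR = (15, -16, -2); a normal to Π is PQ × PR = (-190, -190, 95).
Using P: Π has equation -190x - 190y + 95z = 570.
Substitute r = (-2, -2, 10) + t(1, -3, 0) into the plane: 1710 + 380t = 570, so t = -3.
Intersection: (-2, -2, 10) + (-3)·(1, -3, 0) = (-5, 7, 10).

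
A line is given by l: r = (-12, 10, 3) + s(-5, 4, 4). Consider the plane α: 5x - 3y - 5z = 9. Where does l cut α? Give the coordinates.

(-2, 2, -5)

Substitute r = (-12, 10, 3) + t(-5, 4, 4) into the plane: -105 + (-57)t = 9, so t = -2.
Intersection: (-12, 10, 3) + (-2)·(-5, 4, 4) = (-2, 2, -5).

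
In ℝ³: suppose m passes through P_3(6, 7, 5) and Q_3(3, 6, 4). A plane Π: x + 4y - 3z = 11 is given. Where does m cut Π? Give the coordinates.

(0, 5, 3)

A direction vector for m is Q_3 − P_3 = (-3, -1, -1).
Substitute r = (6, 7, 5) + t(-3, -1, -1) into the plane: 19 + (-4)t = 11, so t = 2.
Intersection: (6, 7, 5) + 2·(-3, -1, -1) = (0, 5, 3).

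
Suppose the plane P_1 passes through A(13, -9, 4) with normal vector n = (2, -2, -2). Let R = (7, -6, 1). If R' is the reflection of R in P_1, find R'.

(11, -10, -3)

P_1: n·r = n·A gives 2x - 2y - 2z = 36.
λ = (n·R − d)/|n|² = (24 − 36)/12 = -1.
Reflection = R − 2λn = (7, -6, 1) − (-2)·(2, -2, -2) = (11, -10, -3).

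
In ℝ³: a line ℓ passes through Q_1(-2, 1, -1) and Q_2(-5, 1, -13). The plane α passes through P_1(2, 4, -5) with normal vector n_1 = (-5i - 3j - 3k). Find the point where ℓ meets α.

(-1, 1, 3)

A direction vector for ℓ is Q_2 − Q_1 = (-3, 0, -12).
α: n_1·r = n_1·P_1 gives -5x - 3y - 3z = -7.
Substitute r = (-2, 1, -1) + t(-3, 0, -12) into the plane: 10 + 51t = -7, so t = -1/3.
Intersection: (-2, 1, -1) + (-1/3)·(-3, 0, -12) = (-1, 1, 3).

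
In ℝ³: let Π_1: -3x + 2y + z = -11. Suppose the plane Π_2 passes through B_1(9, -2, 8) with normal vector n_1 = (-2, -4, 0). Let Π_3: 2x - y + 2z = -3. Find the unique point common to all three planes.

Π_2: n_1·r = n_1·B_1 gives -2x - 4y = -10.
Solving the 3×3 linear system -3x + 2y + z = -11, -2x - 4y = -10, 2x - y + 2z = -3 (e.g. by elimination or Cramer's rule, determinant = 42) gives (3, 1, -4).

(3, 1, -4)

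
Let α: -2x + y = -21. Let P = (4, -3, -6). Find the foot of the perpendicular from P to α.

(8, -5, -6)

Foot = P − λn with λ = (n·P − d)/|n|² = (-11 − (-21))/5 = 2.
Foot = (4, -3, -6) − 2·(-2, 1, 0) = (8, -5, -6).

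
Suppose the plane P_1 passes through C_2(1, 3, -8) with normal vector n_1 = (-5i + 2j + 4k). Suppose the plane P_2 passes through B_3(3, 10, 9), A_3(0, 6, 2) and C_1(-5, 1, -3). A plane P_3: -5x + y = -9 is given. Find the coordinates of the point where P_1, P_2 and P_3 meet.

(3, 6, -7)

P_1: n_1·r = n_1·C_2 gives -5x + 2y + 4z = -31.
B_3A_3 = (-3, -4, -7), B_3C_1 = (-8, -9, -12); a normal to P_2 is B_3A_3 × B_3C_1 = (-15, 20, -5).
Using B_3: P_2 has equation -15x + 20y - 5z = 110.
Solving the 3×3 linear system -5x + 2y + 4z = -31, -15x + 20y - 5z = 110, -5x + y = -9 (e.g. by elimination or Cramer's rule, determinant = 365) gives (3, 6, -7).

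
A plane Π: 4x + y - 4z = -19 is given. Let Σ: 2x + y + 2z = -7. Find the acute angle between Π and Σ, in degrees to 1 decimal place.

cos θ = |n₁·n₂| / (|n₁||n₂|) = |1| / (√33 · √9).
θ = arccos(0.05803) ≈ 86.7°.

86.7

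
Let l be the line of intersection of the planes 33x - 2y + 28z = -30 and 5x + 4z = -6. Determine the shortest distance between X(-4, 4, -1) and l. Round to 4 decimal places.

Direction of l: (33, -2, 28) × (5, 0, 4) = (-8, 8, 10).
A point on l: solving the two plane equations with x = 2 gives (2, -8, -4).
Taking (2, -8, -4) on l with direction v = (-8, 8, 10): w = X − (2, -8, -4) = (-6, 12, 3), and w × v = (96, 36, 48).
Distance = |w × v| / |v| = √12816 / √228 ≈ 7.4974.

7.4974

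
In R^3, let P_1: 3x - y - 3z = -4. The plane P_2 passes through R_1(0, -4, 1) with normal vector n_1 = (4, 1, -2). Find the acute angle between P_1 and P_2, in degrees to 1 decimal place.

P_2: n_1·r = n_1·R_1 gives 4x + y - 2z = -6.
cos θ = |n₁·n₂| / (|n₁||n₂|) = |17| / (√19 · √21).
θ = arccos(0.85106) ≈ 31.7°.

31.7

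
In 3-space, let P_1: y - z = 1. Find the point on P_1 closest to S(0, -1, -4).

Foot = S − λn with λ = (n·S − d)/|n|² = (3 − 1)/2 = 1.
Foot = (0, -1, -4) − 1·(0, 1, -1) = (0, -2, -3).

(0, -2, -3)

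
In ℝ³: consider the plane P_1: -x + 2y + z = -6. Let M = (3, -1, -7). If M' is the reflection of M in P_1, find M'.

λ = (n·M − d)/|n|² = (-12 − (-6))/6 = -1.
Reflection = M − 2λn = (3, -1, -7) − (-2)·(-1, 2, 1) = (1, 3, -5).

(1, 3, -5)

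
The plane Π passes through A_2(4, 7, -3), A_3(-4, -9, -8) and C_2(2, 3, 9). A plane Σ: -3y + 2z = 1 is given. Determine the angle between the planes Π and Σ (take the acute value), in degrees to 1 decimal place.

68.2

A_2A_3 = (-8, -16, -5), A_2C_2 = (-2, -4, 12); a normal to Π is A_2A_3 × A_2C_2 = (-212, 106, 0).
Using A_2: Π has equation -212x + 106y = -106.
cos θ = |n₁·n₂| / (|n₁||n₂|) = |-318| / (√56180 · √13).
θ = arccos(0.37210) ≈ 68.2°.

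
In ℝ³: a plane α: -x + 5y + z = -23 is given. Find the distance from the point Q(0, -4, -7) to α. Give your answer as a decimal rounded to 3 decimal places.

0.770

n·Q − d = (-1)·(0) + (5)·(-4) + (1)·(-7) − (-23) = -4; |n| = √27.
Distance = |-4| / √27 = 4/√27 ≈ 0.770.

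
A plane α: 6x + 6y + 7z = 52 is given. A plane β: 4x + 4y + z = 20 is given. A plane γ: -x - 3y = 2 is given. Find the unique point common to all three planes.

Solving the 3×3 linear system 6x + 6y + 7z = 52, 4x + 4y + z = 20, -x - 3y = 2 (e.g. by elimination or Cramer's rule, determinant = -44) gives (7, -3, 4).

(7, -3, 4)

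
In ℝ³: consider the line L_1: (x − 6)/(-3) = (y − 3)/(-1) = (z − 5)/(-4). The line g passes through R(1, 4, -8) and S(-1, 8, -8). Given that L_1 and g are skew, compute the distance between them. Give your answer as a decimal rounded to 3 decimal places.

4.842

L_1 has direction (-3, -1, -4) through (6, 3, 5).
A direction vector for g is S − R = (-2, 4, 0).
Common perpendicular direction n = (-3, -1, -4) × (-2, 4, 0) = (16, 8, -14).
With w = (1, 4, -8) − (6, 3, 5) = (-5, 1, -13), w · n = 110.
Distance = |w · n| / |n| = |110| / √516 ≈ 4.842.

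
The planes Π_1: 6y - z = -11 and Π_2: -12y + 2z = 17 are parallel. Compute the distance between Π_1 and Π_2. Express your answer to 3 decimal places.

0.411

Rescale Π_2 by 1/(-2): 6y - z = -17/2. Then distance = |-11 − (-17/2)| / √37 ≈ 0.411.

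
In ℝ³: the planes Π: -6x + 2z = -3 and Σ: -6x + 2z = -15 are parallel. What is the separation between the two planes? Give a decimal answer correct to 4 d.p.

Same normal n = (-6, 0, 2) with |n| = √40; distance = |-3 − (-15)| / |n| = 12/√40 ≈ 1.8974.

1.8974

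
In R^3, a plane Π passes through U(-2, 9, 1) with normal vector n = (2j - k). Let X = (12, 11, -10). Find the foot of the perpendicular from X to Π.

Π: n·r = n·U gives 2y - z = 17.
Foot = X − λn with λ = (n·X − d)/|n|² = (32 − 17)/5 = 3.
Foot = (12, 11, -10) − 3·(0, 2, -1) = (12, 5, -7).

(12, 5, -7)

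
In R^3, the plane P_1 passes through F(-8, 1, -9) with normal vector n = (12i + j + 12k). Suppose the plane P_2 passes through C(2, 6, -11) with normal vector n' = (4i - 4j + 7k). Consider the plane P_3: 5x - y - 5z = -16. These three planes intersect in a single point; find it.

(-10, 1, -7)

P_1: n·r = n·F gives 12x + y + 12z = -203.
P_2: n'·r = n'·C gives 4x - 4y + 7z = -93.
Solving the 3×3 linear system 12x + y + 12z = -203, 4x - 4y + 7z = -93, 5x - y - 5z = -16 (e.g. by elimination or Cramer's rule, determinant = 571) gives (-10, 1, -7).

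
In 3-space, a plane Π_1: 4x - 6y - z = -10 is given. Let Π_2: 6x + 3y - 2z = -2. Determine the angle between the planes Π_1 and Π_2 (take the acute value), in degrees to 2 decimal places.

80.97

cos θ = |n₁·n₂| / (|n₁||n₂|) = |8| / (√53 · √49).
θ = arccos(0.15698) ≈ 80.97°.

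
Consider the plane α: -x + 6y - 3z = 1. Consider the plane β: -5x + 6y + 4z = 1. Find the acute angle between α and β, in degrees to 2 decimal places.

60.84

cos θ = |n₁·n₂| / (|n₁||n₂|) = |29| / (√46 · √77).
θ = arccos(0.48727) ≈ 60.84°.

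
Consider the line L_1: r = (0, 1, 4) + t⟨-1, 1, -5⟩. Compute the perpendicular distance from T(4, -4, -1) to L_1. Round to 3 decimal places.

Taking (0, 1, 4) on L_1 with direction v = (-1, 1, -5): w = T − (0, 1, 4) = (4, -5, -5), and w × v = (30, 25, -1).
Distance = |w × v| / |v| = √1526 / √27 ≈ 7.518.

7.518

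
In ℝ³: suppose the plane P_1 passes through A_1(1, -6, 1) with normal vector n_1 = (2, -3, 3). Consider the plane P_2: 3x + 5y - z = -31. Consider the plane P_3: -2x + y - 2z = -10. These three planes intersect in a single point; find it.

(-2, -4, 5)

P_1: n_1·r = n_1·A_1 gives 2x - 3y + 3z = 23.
Solving the 3×3 linear system 2x - 3y + 3z = 23, 3x + 5y - z = -31, -2x + y - 2z = -10 (e.g. by elimination or Cramer's rule, determinant = -3) gives (-2, -4, 5).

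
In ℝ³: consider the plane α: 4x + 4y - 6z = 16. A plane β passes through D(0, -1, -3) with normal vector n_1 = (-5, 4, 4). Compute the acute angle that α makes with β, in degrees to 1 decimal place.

63.3

β: n_1·r = n_1·D gives -5x + 4y + 4z = -16.
cos θ = |n₁·n₂| / (|n₁||n₂|) = |-28| / (√68 · √57).
θ = arccos(0.44974) ≈ 63.3°.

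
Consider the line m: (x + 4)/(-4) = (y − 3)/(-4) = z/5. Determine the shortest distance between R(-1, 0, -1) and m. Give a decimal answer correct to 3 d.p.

4.308

m has direction (-4, -4, 5) through (-4, 3, 0).
Taking (-4, 3, 0) on m with direction v = (-4, -4, 5): w = R − (-4, 3, 0) = (3, -3, -1), and w × v = (-19, -11, -24).
Distance = |w × v| / |v| = √1058 / √57 ≈ 4.308.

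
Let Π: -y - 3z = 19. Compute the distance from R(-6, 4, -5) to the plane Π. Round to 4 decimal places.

2.5298

n·R − d = (0)·(-6) + (-1)·(4) + (-3)·(-5) − 19 = -8; |n| = √10.
Distance = |-8| / √10 = 8/√10 ≈ 2.5298.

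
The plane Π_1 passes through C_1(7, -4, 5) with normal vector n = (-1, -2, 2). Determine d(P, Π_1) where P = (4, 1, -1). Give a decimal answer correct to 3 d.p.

Π_1: n·r = n·C_1 gives -x - 2y + 2z = 11.
n·P − d = (-1)·(4) + (-2)·(1) + (2)·(-1) − 11 = -19; |n| = √9.
Distance = |-19| / √9 = 19/√9 ≈ 6.333.

6.333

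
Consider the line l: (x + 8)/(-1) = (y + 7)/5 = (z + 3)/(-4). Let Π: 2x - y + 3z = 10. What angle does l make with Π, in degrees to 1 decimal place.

51.6

l has direction (-1, 5, -4) through (-8, -7, -3).
sin θ = |n·v| / (|n||v|) = |-19| / (√14 · √42) = 0.78355.
θ ≈ 51.6°.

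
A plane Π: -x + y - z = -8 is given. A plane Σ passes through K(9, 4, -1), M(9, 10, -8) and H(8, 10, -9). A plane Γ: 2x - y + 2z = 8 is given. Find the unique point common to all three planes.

KM = (0, 6, -7), KH = (-1, 6, -8); a normal to Σ is KM × KH = (-6, 7, 6).
Using K: Σ has equation -6x + 7y + 6z = -32.
Solving the 3×3 linear system -x + y - z = -8, -6x + 7y + 6z = -32, 2x - y + 2z = 8 (e.g. by elimination or Cramer's rule, determinant = 12) gives (-2, -8, 2).

(-2, -8, 2)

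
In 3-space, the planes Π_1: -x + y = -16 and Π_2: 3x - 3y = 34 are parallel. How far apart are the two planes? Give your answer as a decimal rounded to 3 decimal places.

Rescale Π_2 by 1/(-3): -x + y = -34/3. Then distance = |-16 − (-34/3)| / √2 ≈ 3.300.

3.300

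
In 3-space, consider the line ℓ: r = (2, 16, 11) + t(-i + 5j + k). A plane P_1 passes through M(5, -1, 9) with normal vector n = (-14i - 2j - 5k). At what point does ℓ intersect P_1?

(4, 6, 9)

P_1: n·r = n·M gives -14x - 2y - 5z = -113.
Substitute r = (2, 16, 11) + t(-1, 5, 1) into the plane: -115 + (-1)t = -113, so t = -2.
Intersection: (2, 16, 11) + (-2)·(-1, 5, 1) = (4, 6, 9).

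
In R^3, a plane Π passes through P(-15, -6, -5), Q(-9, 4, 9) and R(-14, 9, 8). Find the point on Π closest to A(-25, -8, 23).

(-10, 4, 8)

PQ = (6, 10, 14), PR = (1, 15, 13); a normal to Π is PQ × PR = (-80, -64, 80).
Using P: Π has equation -80x - 64y + 80z = 1184.
Foot = A − λn with λ = (n·A − d)/|n|² = (4352 − 1184)/16896 = 3/16.
Foot = (-25, -8, 23) − (3/16)·(-80, -64, 80) = (-10, 4, 8).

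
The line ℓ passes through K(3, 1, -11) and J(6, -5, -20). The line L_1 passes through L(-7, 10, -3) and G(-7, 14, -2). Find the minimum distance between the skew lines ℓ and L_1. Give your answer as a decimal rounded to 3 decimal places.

A direction vector for ℓ is J − K = (3, -6, -9).
A direction vector for L_1 is G − L = (0, 4, 1).
Common perpendicular direction n = (3, -6, -9) × (0, 4, 1) = (30, -3, 12).
With w = (-7, 10, -3) − (3, 1, -11) = (-10, 9, 8), w · n = -231.
Distance = |w · n| / |n| = |-231| / √1053 ≈ 7.119.

7.119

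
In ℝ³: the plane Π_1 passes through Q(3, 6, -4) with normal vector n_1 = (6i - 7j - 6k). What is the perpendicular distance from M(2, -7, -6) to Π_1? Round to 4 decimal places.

Π_1: n_1·r = n_1·Q gives 6x - 7y - 6z = 0.
n·M − d = (6)·(2) + (-7)·(-7) + (-6)·(-6) − 0 = 97; |n| = √121.
Distance = |97| / √121 = 97/√121 ≈ 8.8182.

8.8182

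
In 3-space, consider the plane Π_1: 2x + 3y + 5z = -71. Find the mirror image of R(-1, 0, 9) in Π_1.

λ = (n·R − d)/|n|² = (43 − (-71))/38 = 3.
Reflection = R − 2λn = (-1, 0, 9) − 6·(2, 3, 5) = (-13, -18, -21).

(-13, -18, -21)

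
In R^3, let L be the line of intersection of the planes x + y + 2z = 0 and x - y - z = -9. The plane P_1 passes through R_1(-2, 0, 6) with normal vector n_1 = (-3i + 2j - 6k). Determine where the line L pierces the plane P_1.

Direction of L: (1, 1, 2) × (1, -1, -1) = (1, 3, -2).
A point on L: solving the two plane equations with x = -5 gives (-5, 3, 1).
P_1: n_1·r = n_1·R_1 gives -3x + 2y - 6z = -30.
Substitute r = (-5, 3, 1) + t(1, 3, -2) into the plane: 15 + 15t = -30, so t = -3.
Intersection: (-5, 3, 1) + (-3)·(1, 3, -2) = (-8, -6, 7).

(-8, -6, 7)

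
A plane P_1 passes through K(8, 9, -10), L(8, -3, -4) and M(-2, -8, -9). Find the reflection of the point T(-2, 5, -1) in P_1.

(10, -3, -17)

KL = (0, -12, 6), KM = (-10, -17, 1); a normal to P_1 is KL × KM = (90, -60, -120).
Using K: P_1 has equation 90x - 60y - 120z = 1380.
λ = (n·T − d)/|n|² = (-360 − 1380)/26100 = -1/15.
Reflection = T − 2λn = (-2, 5, -1) − (-2/15)·(90, -60, -120) = (10, -3, -17).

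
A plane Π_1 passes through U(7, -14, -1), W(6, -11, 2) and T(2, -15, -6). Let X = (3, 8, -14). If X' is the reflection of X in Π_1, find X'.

UW = (-1, 3, 3), UT = (-5, -1, -5); a normal to Π_1 is UW × UT = (-12, -20, 16).
Using U: Π_1 has equation -12x - 20y + 16z = 180.
λ = (n·X − d)/|n|² = (-420 − 180)/800 = -3/4.
Reflection = X − 2λn = (3, 8, -14) − (-3/2)·(-12, -20, 16) = (-15, -22, 10).

(-15, -22, 10)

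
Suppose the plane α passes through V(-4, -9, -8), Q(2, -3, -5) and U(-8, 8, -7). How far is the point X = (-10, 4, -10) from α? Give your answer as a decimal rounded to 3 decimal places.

VQ = (6, 6, 3), VU = (-4, 17, 1); a normal to α is VQ × VU = (-45, -18, 126).
Using V: α has equation -45x - 18y + 126z = -666.
n·X − d = (-45)·(-10) + (-18)·(4) + (126)·(-10) − (-666) = -216; |n| = √18225.
Distance = |-216| / √18225 = 216/√18225 ≈ 1.600.

1.600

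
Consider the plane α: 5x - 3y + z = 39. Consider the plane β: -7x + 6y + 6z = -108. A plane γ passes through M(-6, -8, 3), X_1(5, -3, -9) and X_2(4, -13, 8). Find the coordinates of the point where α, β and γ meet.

(6, -5, -6)

MX_1 = (11, 5, -12), MX_2 = (10, -5, 5); a normal to γ is MX_1 × MX_2 = (-35, -175, -105).
Using M: γ has equation -35x - 175y - 105z = 1295.
Solving the 3×3 linear system 5x - 3y + z = 39, -7x + 6y + 6z = -108, -35x - 175y - 105z = 1295 (e.g. by elimination or Cramer's rule, determinant = 6370) gives (6, -5, -6).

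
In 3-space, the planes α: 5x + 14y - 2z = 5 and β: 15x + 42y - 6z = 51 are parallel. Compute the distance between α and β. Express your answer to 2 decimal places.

0.80

Rescale β by 1/3: 5x + 14y - 2z = 17. Then distance = |5 − 17| / √225 ≈ 0.80.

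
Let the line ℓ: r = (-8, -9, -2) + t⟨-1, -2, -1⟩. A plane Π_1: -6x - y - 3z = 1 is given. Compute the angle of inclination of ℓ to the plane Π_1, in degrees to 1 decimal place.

41.5

sin θ = |n·v| / (|n||v|) = |11| / (√46 · √6) = 0.66212.
θ ≈ 41.5°.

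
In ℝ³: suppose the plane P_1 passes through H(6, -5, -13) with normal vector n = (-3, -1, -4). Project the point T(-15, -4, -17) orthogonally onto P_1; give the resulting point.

P_1: n·r = n·H gives -3x - y - 4z = 39.
Foot = T − λn with λ = (n·T − d)/|n|² = (117 − 39)/26 = 3.
Foot = (-15, -4, -17) − 3·(-3, -1, -4) = (-6, -1, -5).

(-6, -1, -5)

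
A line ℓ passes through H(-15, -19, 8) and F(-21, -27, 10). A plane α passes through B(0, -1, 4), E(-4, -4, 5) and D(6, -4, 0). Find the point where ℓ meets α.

A direction vector for ℓ is F − H = (-6, -8, 2).
BE = (-4, -3, 1), BD = (6, -3, -4); a normal to α is BE × BD = (15, -10, 30).
Using B: α has equation 15x - 10y + 30z = 130.
Substitute r = (-15, -19, 8) + t(-6, -8, 2) into the plane: 205 + 50t = 130, so t = -3/2.
Intersection: (-15, -19, 8) + (-3/2)·(-6, -8, 2) = (-6, -7, 5).

(-6, -7, 5)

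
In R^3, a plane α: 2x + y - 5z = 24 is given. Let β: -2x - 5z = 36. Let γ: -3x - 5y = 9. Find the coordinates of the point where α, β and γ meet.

(-3, 0, -6)

Solving the 3×3 linear system 2x + y - 5z = 24, -2x - 5z = 36, -3x - 5y = 9 (e.g. by elimination or Cramer's rule, determinant = -85) gives (-3, 0, -6).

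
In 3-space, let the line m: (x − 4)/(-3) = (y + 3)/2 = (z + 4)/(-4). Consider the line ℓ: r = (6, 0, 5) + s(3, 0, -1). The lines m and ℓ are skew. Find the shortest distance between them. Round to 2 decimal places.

m has direction (-3, 2, -4) through (4, -3, -4).
Common perpendicular direction n = (-3, 2, -4) × (3, 0, -1) = (-2, -15, -6).
With w = (6, 0, 5) − (4, -3, -4) = (2, 3, 9), w · n = -103.
Distance = |w · n| / |n| = |-103| / √265 ≈ 6.33.

6.33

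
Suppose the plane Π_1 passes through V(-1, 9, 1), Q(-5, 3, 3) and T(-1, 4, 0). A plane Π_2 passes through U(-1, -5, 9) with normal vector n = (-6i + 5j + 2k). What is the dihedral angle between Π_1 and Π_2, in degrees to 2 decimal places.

VQ = (-4, -6, 2), VT = (0, -5, -1); a normal to Π_1 is VQ × VT = (16, -4, 20).
Using V: Π_1 has equation 16x - 4y + 20z = -32.
Π_2: n·r = n·U gives -6x + 5y + 2z = -1.
cos θ = |n₁·n₂| / (|n₁||n₂|) = |-76| / (√672 · √65).
θ = arccos(0.36364) ≈ 68.68°.

68.68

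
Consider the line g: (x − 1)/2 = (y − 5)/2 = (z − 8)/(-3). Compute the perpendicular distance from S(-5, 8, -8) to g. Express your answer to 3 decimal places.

g has direction (2, 2, -3) through (1, 5, 8).
Taking (1, 5, 8) on g with direction v = (2, 2, -3): w = S − (1, 5, 8) = (-6, 3, -16), and w × v = (23, -50, -18).
Distance = |w × v| / |v| = √3353 / √17 ≈ 14.044.

14.044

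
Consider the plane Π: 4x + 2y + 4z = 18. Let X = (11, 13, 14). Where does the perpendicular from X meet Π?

Foot = X − λn with λ = (n·X − d)/|n|² = (126 − 18)/36 = 3.
Foot = (11, 13, 14) − 3·(4, 2, 4) = (-1, 7, 2).

(-1, 7, 2)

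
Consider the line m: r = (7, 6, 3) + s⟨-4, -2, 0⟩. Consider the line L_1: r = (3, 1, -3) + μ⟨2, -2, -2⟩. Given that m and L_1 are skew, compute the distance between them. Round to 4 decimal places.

Common perpendicular direction n = (-4, -2, 0) × (2, -2, -2) = (4, -8, 12).
With w = (3, 1, -3) − (7, 6, 3) = (-4, -5, -6), w · n = -48.
Distance = |w · n| / |n| = |-48| / √224 ≈ 3.2071.

3.2071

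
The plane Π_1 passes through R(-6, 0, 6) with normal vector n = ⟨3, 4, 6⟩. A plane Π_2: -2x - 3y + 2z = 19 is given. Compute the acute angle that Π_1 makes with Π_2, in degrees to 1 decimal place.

79.3

Π_1: n·r = n·R gives 3x + 4y + 6z = 18.
cos θ = |n₁·n₂| / (|n₁||n₂|) = |-6| / (√61 · √17).
θ = arccos(0.18632) ≈ 79.3°.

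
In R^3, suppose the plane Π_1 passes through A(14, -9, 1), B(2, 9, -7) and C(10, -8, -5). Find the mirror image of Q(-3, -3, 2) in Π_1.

(17, 5, -10)

AB = (-12, 18, -8), AC = (-4, 1, -6); a normal to Π_1 is AB × AC = (-100, -40, 60).
Using A: Π_1 has equation -100x - 40y + 60z = -980.
λ = (n·Q − d)/|n|² = (540 − (-980))/15200 = 1/10.
Reflection = Q − 2λn = (-3, -3, 2) − (1/5)·(-100, -40, 60) = (17, 5, -10).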